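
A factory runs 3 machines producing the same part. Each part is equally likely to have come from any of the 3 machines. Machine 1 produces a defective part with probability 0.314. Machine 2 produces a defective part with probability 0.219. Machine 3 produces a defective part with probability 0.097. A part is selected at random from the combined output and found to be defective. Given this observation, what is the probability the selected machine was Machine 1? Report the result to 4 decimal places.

Posterior probability ≈ 0.4984

P(defective|M1) = 0.314; P(defective|M2) = 0.219; P(defective|M3) = 0.097.
Prior × likelihood for each source: 0.333333·0.314=0.1047, 0.333333·0.219=0.07300, 0.333333·0.097=0.03233. Summing gives P(defective) = 0.21000.
P(Machine 1 | defective) = 0.1047 / 0.21000 = 0.4984.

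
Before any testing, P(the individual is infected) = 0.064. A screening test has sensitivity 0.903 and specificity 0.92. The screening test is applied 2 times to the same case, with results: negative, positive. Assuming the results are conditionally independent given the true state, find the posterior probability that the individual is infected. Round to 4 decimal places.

With H the event that the individual is infected, the joint likelihood of the observed sequence is P(data|H) = 0.097·0.903 = 0.087591 and P(data|¬H) = 0.92·0.08 = 0.073600.
Bayes: P(H|data) = 0.064·0.087591 / (0.064·0.087591 + 0.936·0.073600) = 0.0056058/0.074495 = 0.0753.

Posterior P(H) ≈ 0.0753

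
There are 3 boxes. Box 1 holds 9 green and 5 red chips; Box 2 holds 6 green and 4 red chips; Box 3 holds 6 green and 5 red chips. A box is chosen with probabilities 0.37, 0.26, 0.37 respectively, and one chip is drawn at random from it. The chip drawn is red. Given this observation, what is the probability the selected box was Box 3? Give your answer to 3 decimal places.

Posterior probability ≈ 0.416

P(red|Box 1) = 0.3571; P(red|Box 2) = 0.4; P(red|Box 3) = 0.4545.
Prior × likelihood for each source: 0.37·0.3571=0.1321, 0.26·0.4=0.1040, 0.37·0.4545=0.1682. Summing gives P(red) = 0.40432.
P(Box 3 | red) = 0.1682 / 0.40432 = 0.416.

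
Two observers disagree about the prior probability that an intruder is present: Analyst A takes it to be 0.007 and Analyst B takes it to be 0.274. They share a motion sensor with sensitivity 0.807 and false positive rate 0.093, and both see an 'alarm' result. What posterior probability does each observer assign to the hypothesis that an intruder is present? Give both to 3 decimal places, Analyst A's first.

Analyst A: 0.058; Analyst B: 0.766

The likelihood ratio for an 'alarm' result is 0.807/0.093 = 8.6774.
Analyst A: prior odds 0.007/0.993 = 0.0070493; posterior odds 0.061170; posterior probability 0.058.
Analyst B: prior odds 0.274/0.726 = 0.37741; posterior odds 3.2749; posterior probability 0.766.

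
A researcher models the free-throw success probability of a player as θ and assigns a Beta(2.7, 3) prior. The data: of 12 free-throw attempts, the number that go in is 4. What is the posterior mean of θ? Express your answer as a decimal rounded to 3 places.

The binomial likelihood is conjugate to the Beta prior: with 4 successes and 8 failures, the posterior is Beta(2.7+4, 3+8) = Beta(6.7, 11).
Posterior mean = α/(α+β) = 6.7/17.7 = 0.379.

Posterior mean ≈ 0.379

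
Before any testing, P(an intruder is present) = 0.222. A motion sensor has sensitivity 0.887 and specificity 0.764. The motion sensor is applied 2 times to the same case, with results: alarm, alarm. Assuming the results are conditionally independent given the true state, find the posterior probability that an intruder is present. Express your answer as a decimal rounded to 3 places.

Posterior P(H) ≈ 0.801

Let H be the event that an intruder is present; start with P(H) = 0.222. P('alarm'|H) = 0.887, P('alarm'|¬H) = 0.236.
Update on result 1 ('alarm'): P(H) ← 0.887·0.2220 / (0.887·0.2220 + 0.236·0.7780) = 0.19691/0.38052 = 0.5175.
Update on result 2 ('alarm'): P(H) ← 0.887·0.5175 / (0.887·0.5175 + 0.236·0.4825) = 0.45901/0.57288 = 0.8012.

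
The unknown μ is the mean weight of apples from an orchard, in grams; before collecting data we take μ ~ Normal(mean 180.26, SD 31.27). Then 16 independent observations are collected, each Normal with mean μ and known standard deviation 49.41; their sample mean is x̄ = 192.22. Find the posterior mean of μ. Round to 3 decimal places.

Posterior mean ≈ 190.606

With known σ, the Normal prior is conjugate. Weight on the data is w = (n/σ²)/(n/σ² + 1/τ₀²) = 0.00655376/(0.00655376+0.00102269) = 0.86502.
Posterior mean = w·x̄ + (1−w)·μ₀ = 0.86502·192.22 + 0.13498·180.26 = 190.606.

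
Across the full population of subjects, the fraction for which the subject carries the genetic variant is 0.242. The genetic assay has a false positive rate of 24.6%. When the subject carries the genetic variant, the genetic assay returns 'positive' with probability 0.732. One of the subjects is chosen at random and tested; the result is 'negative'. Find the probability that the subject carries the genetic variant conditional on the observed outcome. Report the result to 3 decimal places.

Let H be the event that the subject carries the genetic variant. P(H) = 0.242, so P(¬H) = 0.758. With E the 'negative' result, P(E|H) = 0.268 and P(E|¬H) = 0.754.
P(E) = 0.268·0.242 + 0.754·0.758 = 0.064856 + 0.57153 = 0.63639.
By Bayes' theorem, P(H|E) = 0.064856 / 0.63639 = 0.102.

P(H | E) ≈ 0.102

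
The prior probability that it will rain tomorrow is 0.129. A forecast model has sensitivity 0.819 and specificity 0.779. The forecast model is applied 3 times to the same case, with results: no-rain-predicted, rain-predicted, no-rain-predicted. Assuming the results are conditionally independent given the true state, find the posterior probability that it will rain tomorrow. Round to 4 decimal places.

With H the event that it will rain tomorrow, the joint likelihood of the observed sequence is P(data|H) = 0.181·0.819·0.181 = 0.026831 and P(data|¬H) = 0.779·0.221·0.779 = 0.13411.
Bayes: P(H|data) = 0.129·0.026831 / (0.129·0.026831 + 0.871·0.13411) = 0.0034612/0.12027 = 0.0288.

Posterior P(H) ≈ 0.0288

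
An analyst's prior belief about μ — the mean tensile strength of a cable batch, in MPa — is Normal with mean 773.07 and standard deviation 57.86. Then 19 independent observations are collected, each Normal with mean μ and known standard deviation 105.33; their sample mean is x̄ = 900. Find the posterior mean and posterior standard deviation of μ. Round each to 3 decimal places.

Posterior mean ≈ 881.149; posterior SD ≈ 22.298

Prior precision 1/τ₀² = 1/57.86² = 0.00029871; data precision n/σ² = 19/105.33² = 0.00171257.
Posterior precision = 0.00029871 + 0.00171257 = 0.00201128, giving posterior SD = 1/√0.00201128 = 22.298.
Posterior mean = (0.00029871·773.07 + 0.00171257·900) / 0.00201128 = 881.149.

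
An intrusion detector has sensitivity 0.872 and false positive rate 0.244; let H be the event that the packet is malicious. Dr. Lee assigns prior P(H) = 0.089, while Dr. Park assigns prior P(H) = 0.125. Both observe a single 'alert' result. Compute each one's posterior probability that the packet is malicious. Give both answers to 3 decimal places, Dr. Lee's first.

P('+'|H) = 0.872, P('+'|¬H) = 0.244.
Dr. Lee: numerator 0.872·0.089 = 0.077608; evidence = 0.077608+0.244·0.911 = 0.29989; posterior = 0.259.
Dr. Park: numerator 0.872·0.125 = 0.10900; evidence = 0.10900+0.244·0.875 = 0.32250; posterior = 0.338.

Dr. Lee: 0.259; Dr. Park: 0.338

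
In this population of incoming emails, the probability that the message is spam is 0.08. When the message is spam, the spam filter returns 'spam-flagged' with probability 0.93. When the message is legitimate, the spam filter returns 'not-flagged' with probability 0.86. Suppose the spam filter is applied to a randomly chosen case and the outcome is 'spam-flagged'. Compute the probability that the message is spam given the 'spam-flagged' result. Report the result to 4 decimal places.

Write H for 'the message is spam'. Prior odds H:¬H = 0.08/0.92 = 0.086957. For the 'spam-flagged' outcome, the likelihood ratio is 0.93/0.14 = 6.6429.
Posterior odds = 0.086957 × 6.6429 = 0.57764, so P(H|E) = 0.57764/(1+0.57764) = 0.3661.

P(H | E) ≈ 0.3661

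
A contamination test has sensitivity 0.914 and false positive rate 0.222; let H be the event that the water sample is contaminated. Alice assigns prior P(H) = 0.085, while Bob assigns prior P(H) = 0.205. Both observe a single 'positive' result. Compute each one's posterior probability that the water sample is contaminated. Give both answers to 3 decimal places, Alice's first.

Alice: 0.277; Bob: 0.515

The likelihood ratio for a 'positive' result is 0.914/0.222 = 4.1171.
Alice: prior odds 0.085/0.915 = 0.092896; posterior odds 0.38246; posterior probability 0.277.
Bob: prior odds 0.205/0.795 = 0.25786; posterior odds 1.0616; posterior probability 0.515.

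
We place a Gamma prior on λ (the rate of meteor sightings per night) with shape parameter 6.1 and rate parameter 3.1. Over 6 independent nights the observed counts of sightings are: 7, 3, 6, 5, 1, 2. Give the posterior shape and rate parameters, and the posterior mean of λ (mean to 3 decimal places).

Posterior: Gamma(shape=30.1, rate=9.1); mean ≈ 3.308

Total count ∑xᵢ = 24 over n = 6 nights.
Gamma is conjugate to the Poisson likelihood: posterior is Gamma(shape = 6.1+24 = 30.1, rate = 3.1+6 = 9.1).
Posterior mean = shape/rate = 30.1/9.1 = 3.308.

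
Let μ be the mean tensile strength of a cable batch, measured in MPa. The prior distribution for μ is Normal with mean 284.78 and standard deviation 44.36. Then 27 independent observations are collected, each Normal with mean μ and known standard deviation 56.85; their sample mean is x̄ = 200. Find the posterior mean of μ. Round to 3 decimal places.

With known σ, the Normal prior is conjugate. Weight on the data is w = (n/σ²)/(n/σ² + 1/τ₀²) = 0.00835416/(0.00835416+0.00050818) = 0.94266.
Posterior mean = w·x̄ + (1−w)·μ₀ = 0.94266·200 + 0.057341·284.78 = 204.861.

Posterior mean ≈ 204.861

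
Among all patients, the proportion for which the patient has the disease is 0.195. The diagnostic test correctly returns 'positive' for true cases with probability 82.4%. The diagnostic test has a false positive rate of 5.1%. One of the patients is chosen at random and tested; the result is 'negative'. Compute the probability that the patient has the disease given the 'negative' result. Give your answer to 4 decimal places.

P(H | E) ≈ 0.0430

Let H be the event that the patient has the disease. P(H) = 0.195, so P(¬H) = 0.805. With E the 'negative' result, P(E|H) = 0.176 and P(E|¬H) = 0.949.
P(E) = 0.176·0.195 + 0.949·0.805 = 0.034320 + 0.76394 = 0.79826.
By Bayes' theorem, P(H|E) = 0.034320 / 0.79826 = 0.0430.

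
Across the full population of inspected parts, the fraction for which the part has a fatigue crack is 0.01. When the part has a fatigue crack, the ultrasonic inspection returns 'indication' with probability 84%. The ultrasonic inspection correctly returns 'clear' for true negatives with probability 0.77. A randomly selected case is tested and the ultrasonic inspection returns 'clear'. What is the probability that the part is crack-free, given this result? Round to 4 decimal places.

P(¬H | E) ≈ 0.9979

Write H for 'the part has a fatigue crack'. Prior odds H:¬H = 0.01/0.99 = 0.010101. For the 'clear' outcome, the likelihood ratio is 0.16/0.77 = 0.20779.
Posterior odds = 0.010101 × 0.20779 = 0.0020989, so P(H|E) = 0.0020989/(1+0.0020989) = 0.0021. Then P(¬H|E) = 1 − 0.0021 = 0.9979.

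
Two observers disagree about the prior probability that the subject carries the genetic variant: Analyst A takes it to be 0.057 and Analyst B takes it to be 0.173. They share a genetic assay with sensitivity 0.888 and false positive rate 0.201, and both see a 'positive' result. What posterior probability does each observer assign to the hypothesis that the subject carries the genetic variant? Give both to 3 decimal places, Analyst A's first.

Analyst A: 0.211; Analyst B: 0.480

The likelihood ratio for a 'positive' result is 0.888/0.201 = 4.4179.
Analyst A: prior odds 0.057/0.943 = 0.060445; posterior odds 0.26704; posterior probability 0.211.
Analyst B: prior odds 0.173/0.827 = 0.20919; posterior odds 0.92418; posterior probability 0.480.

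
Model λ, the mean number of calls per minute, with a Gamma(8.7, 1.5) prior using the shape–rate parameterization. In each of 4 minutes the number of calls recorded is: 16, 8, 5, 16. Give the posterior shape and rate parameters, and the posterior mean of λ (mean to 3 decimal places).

Total count ∑xᵢ = 45 over n = 4 minutes.
Gamma is conjugate to the Poisson likelihood: posterior is Gamma(shape = 8.7+45 = 53.7, rate = 1.5+4 = 5.5).
E[λ | data] = 53.7/5.5 = 9.764.

Posterior: Gamma(shape=53.7, rate=5.5); mean ≈ 9.764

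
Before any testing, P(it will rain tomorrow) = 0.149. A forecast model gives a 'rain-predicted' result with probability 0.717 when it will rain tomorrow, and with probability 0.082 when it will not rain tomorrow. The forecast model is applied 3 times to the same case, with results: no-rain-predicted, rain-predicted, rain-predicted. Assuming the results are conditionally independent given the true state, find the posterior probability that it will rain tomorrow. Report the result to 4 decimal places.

With H the event that it will rain tomorrow, the joint likelihood of the observed sequence is P(data|H) = 0.283·0.717·0.717 = 0.14549 and P(data|¬H) = 0.918·0.082·0.082 = 0.0061726.
Bayes: P(H|data) = 0.149·0.14549 / (0.149·0.14549 + 0.851·0.0061726) = 0.021678/0.026931 = 0.8049.

Posterior P(H) ≈ 0.8049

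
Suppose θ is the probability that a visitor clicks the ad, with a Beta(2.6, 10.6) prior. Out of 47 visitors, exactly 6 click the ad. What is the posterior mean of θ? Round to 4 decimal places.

Observing 6 successes and 41 failures updates Beta(2.6, 10.6) by adding the success and failure counts to the two shape parameters: α = 2.6+6 = 8.6, β = 10.6+41 = 51.6.
Posterior mean = α/(α+β) = 8.6/60.2 = 0.1429.

Posterior mean ≈ 0.1429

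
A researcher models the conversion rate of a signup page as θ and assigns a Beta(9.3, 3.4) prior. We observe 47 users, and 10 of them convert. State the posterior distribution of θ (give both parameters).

The binomial likelihood is conjugate to the Beta prior: with 10 successes and 37 failures, the posterior is Beta(9.3+10, 3.4+37) = Beta(19.3, 40.4).

Posterior: Beta(19.3, 40.4)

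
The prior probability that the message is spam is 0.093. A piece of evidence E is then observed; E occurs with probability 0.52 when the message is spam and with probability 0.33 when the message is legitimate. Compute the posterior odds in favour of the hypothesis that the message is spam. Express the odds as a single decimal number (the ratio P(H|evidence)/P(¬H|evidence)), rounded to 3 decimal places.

Posterior odds ≈ 0.162

Prior odds = 0.093/(1−0.093) = 0.10254.
Likelihood ratio for E = 0.52/0.33 = 1.5758.
Posterior odds = prior odds × LR = 0.16157.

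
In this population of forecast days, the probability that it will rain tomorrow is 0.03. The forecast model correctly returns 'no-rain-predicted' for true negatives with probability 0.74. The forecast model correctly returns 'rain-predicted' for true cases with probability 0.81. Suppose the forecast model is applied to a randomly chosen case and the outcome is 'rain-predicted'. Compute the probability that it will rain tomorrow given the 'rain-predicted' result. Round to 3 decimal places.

Write H for 'it will rain tomorrow'. Prior odds H:¬H = 0.03/0.97 = 0.030928. For the 'rain-predicted' outcome, the likelihood ratio is 0.81/0.26 = 3.1154.
Posterior odds = 0.030928 × 3.1154 = 0.096352, so P(H|E) = 0.096352/(1+0.096352) = 0.088.

P(H | E) ≈ 0.088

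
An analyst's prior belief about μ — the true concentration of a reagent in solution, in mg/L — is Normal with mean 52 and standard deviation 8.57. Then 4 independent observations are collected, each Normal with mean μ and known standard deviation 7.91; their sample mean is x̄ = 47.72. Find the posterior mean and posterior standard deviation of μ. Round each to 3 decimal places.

Posterior mean ≈ 48.471; posterior SD ≈ 3.591

Prior precision 1/τ₀² = 1/8.57² = 0.0136156; data precision n/σ² = 4/7.91² = 0.0639303.
Posterior precision = 0.0136156 + 0.0639303 = 0.0775460, giving posterior SD = 1/√0.0775460 = 3.591.
Posterior mean = (0.0136156·52 + 0.0639303·47.72) / 0.0775460 = 48.471.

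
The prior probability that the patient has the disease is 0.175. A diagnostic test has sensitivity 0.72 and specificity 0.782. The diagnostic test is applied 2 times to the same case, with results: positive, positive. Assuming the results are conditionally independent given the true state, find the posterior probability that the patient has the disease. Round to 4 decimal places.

Posterior P(H) ≈ 0.6982

With H the event that the patient has the disease, the joint likelihood of the observed sequence is P(data|H) = 0.72·0.72 = 0.51840 and P(data|¬H) = 0.218·0.218 = 0.047524.
Bayes: P(H|data) = 0.175·0.51840 / (0.175·0.51840 + 0.825·0.047524) = 0.090720/0.12993 = 0.6982.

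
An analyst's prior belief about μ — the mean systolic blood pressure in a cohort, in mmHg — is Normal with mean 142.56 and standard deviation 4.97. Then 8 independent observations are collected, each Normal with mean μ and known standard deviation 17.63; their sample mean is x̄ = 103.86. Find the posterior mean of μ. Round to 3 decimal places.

Posterior mean ≈ 127.519

Prior precision 1/τ₀² = 1/4.97² = 0.0404844; data precision n/σ² = 8/17.63² = 0.0257386.
Posterior precision = 0.0404844 + 0.0257386 = 0.0662230.
Posterior mean = (0.0404844·142.56 + 0.0257386·103.86) / 0.0662230 = 127.519.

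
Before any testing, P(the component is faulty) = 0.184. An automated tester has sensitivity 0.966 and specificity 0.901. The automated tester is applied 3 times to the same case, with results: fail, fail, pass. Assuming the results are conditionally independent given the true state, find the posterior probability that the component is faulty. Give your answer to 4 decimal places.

Posterior P(H) ≈ 0.4476

With H the event that the component is faulty, the joint likelihood of the observed sequence is P(data|H) = 0.966·0.966·0.034 = 0.031727 and P(data|¬H) = 0.099·0.099·0.901 = 0.0088307.
Bayes: P(H|data) = 0.184·0.031727 / (0.184·0.031727 + 0.816·0.0088307) = 0.0058378/0.013044 = 0.4476.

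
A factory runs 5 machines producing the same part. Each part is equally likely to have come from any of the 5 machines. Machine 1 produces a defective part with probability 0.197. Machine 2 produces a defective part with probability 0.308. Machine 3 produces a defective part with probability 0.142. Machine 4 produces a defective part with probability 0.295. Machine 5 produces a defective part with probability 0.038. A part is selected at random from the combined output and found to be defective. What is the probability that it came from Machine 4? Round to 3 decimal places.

Tabulate prior·likelihood by source: [1] prior 0.2, lik 0.197, product 0.03940; [2] prior 0.2, lik 0.308, product 0.06160; [3] prior 0.2, lik 0.142, product 0.02840; [4] prior 0.2, lik 0.295, product 0.05900; [5] prior 0.2, lik 0.038, product 0.007600.
Normalizing constant = 0.19600; the posterior for Machine 4 is its product over the sum, 0.05900/0.19600 = 0.301.

Posterior probability ≈ 0.301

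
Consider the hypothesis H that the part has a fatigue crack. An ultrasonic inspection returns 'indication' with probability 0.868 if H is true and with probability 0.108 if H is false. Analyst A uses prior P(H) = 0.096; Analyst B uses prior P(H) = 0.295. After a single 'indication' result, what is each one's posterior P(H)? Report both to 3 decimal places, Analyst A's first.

Analyst A: 0.460; Analyst B: 0.771

The likelihood ratio for an 'indication' result is 0.868/0.108 = 8.0370.
Analyst A: prior odds 0.096/0.904 = 0.10619; posterior odds 0.85349; posterior probability 0.460.
Analyst B: prior odds 0.295/0.705 = 0.41844; posterior odds 3.3630; posterior probability 0.771.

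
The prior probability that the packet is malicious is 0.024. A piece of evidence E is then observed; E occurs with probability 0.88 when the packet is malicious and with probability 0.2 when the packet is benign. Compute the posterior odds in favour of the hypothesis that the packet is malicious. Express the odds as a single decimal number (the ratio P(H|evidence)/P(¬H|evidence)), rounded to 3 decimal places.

Prior odds = 0.024/(1−0.024) = 0.024590. In log-odds, ln(0.024590) = -3.7054.
Add log likelihood ratio: ln(4.4000) = 1.4816.
Posterior log-odds = -2.2238, so posterior odds = exp(-2.2238) = 0.10820.

Posterior odds ≈ 0.108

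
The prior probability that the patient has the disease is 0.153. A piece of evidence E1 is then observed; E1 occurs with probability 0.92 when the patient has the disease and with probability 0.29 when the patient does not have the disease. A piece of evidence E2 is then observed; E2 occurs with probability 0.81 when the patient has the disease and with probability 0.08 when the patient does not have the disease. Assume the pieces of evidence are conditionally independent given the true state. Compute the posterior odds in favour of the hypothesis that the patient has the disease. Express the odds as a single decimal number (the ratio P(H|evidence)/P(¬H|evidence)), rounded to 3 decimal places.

Posterior odds ≈ 5.802

Prior odds = 0.153/(1−0.153) = 0.18064.
Likelihood ratio for E1 = 0.92/0.29 = 3.1724.
Likelihood ratio for E2 = 0.81/0.08 = 10.125.
Posterior odds = prior odds × LR₁ × LR₂ = 5.8022.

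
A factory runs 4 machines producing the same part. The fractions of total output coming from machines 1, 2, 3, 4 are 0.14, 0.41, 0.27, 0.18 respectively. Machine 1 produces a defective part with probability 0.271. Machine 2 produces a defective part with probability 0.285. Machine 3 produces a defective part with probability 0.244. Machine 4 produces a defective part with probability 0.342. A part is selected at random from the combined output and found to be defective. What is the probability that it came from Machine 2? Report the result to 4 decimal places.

Posterior probability ≈ 0.4140

Tabulate prior·likelihood by source: [1] prior 0.14, lik 0.271, product 0.03794; [2] prior 0.41, lik 0.285, product 0.1168; [3] prior 0.27, lik 0.244, product 0.06588; [4] prior 0.18, lik 0.342, product 0.06156.
Normalizing constant = 0.28223; the posterior for Machine 2 is its product over the sum, 0.1168/0.28223 = 0.4140.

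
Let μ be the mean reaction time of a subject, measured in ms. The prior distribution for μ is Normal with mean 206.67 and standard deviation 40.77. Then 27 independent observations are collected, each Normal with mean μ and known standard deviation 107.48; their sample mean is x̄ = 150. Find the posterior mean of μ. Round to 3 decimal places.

Posterior mean ≈ 161.601

With known σ, the Normal prior is conjugate. Weight on the data is w = (n/σ²)/(n/σ² + 1/τ₀²) = 0.00233727/(0.00233727+0.00060161) = 0.79529.
Posterior mean = w·x̄ + (1−w)·μ₀ = 0.79529·150 + 0.20471·206.67 = 161.601.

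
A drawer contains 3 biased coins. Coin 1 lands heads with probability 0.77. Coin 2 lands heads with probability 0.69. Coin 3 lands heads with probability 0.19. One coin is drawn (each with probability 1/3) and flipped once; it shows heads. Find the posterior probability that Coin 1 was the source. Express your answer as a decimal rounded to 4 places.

P(heads|C1) = 0.77; P(heads|C2) = 0.69; P(heads|C3) = 0.19.
Prior × likelihood for each source: 0.333333·0.77=0.2567, 0.333333·0.69=0.2300, 0.333333·0.19=0.06333. Summing gives P(heads) = 0.55000.
P(Coin 1 | heads) = 0.2567 / 0.55000 = 0.4667.

Posterior probability ≈ 0.4667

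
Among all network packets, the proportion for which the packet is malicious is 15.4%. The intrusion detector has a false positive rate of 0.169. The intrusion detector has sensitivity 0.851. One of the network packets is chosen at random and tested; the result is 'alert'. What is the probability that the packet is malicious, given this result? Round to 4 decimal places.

P(H | E) ≈ 0.4783

Let H be the event that the packet is malicious. P(H) = 0.154, so P(¬H) = 0.846. With E the 'alert' result, P(E|H) = 0.851 and P(E|¬H) = 0.169.
P(E) = 0.851·0.154 + 0.169·0.846 = 0.13105 + 0.14297 = 0.27403.
By Bayes' theorem, P(H|E) = 0.13105 / 0.27403 = 0.4783.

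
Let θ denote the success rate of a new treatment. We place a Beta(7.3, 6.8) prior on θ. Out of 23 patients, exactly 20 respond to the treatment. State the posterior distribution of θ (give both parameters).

The binomial likelihood is conjugate to the Beta prior: with 20 successes and 3 failures, the posterior is Beta(7.3+20, 6.8+3) = Beta(27.3, 9.8).

Posterior: Beta(27.3, 9.8)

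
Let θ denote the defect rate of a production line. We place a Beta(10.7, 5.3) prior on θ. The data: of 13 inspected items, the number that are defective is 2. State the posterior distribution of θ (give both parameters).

The binomial likelihood is conjugate to the Beta prior: with 2 successes and 11 failures, the posterior is Beta(10.7+2, 5.3+11) = Beta(12.7, 16.3).

Posterior: Beta(12.7, 16.3)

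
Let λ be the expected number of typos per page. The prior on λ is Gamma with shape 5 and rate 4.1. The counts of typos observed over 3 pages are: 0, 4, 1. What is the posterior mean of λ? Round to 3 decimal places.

Posterior mean ≈ 1.408

The Poisson likelihood adds the total count to the shape and the number of exposure periods to the rate. Here ∑xᵢ = 5 and n = 3, so shape 5→10 and rate 4.1→7.1.
Posterior mean = shape/rate = 10/7.1 = 1.408.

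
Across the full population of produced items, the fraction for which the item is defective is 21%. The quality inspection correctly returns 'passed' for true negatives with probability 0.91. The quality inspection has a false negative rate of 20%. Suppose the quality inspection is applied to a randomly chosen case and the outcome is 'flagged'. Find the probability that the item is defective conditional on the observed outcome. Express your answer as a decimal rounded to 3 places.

P(H | E) ≈ 0.703

Let H be the event that the item is defective. P(H) = 0.21, so P(¬H) = 0.79. With E the 'flagged' result, P(E|H) = 0.8 and P(E|¬H) = 0.09.
P(E) = 0.8·0.21 + 0.09·0.79 = 0.16800 + 0.071100 = 0.23910.
By Bayes' theorem, P(H|E) = 0.16800 / 0.23910 = 0.703.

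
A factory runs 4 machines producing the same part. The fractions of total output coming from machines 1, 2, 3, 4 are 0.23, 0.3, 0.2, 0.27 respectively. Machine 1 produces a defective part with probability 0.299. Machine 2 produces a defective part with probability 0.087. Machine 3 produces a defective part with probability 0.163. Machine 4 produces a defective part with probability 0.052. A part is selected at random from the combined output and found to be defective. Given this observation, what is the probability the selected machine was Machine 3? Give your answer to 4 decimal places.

Posterior probability ≈ 0.2304

P(defective|M1) = 0.299; P(defective|M2) = 0.087; P(defective|M3) = 0.163; P(defective|M4) = 0.052.
Prior × likelihood for each source: 0.23·0.299=0.06877, 0.3·0.087=0.02610, 0.2·0.163=0.03260, 0.27·0.052=0.01404. Summing gives P(defective) = 0.14151.
P(Machine 3 | defective) = 0.03260 / 0.14151 = 0.2304.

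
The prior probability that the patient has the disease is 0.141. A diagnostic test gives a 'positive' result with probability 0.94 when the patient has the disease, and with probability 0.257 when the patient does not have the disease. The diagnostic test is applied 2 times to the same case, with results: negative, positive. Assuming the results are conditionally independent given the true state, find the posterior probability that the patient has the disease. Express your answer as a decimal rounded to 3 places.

With H the event that the patient has the disease, the joint likelihood of the observed sequence is P(data|H) = 0.06·0.94 = 0.056400 and P(data|¬H) = 0.743·0.257 = 0.19095.
Bayes: P(H|data) = 0.141·0.056400 / (0.141·0.056400 + 0.859·0.19095) = 0.0079524/0.17198 = 0.0462.

Posterior P(H) ≈ 0.046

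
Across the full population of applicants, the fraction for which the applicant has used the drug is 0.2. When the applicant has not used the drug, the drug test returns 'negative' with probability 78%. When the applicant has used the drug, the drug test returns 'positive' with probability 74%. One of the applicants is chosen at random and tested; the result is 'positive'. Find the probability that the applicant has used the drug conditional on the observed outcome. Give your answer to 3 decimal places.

P(H | E) ≈ 0.457

Let H be the event that the applicant has used the drug. P(H) = 0.2, so P(¬H) = 0.8. With E the 'positive' result, P(E|H) = 0.74 and P(E|¬H) = 0.22.
P(E) = 0.74·0.2 + 0.22·0.8 = 0.14800 + 0.17600 = 0.32400.
By Bayes' theorem, P(H|E) = 0.14800 / 0.32400 = 0.457.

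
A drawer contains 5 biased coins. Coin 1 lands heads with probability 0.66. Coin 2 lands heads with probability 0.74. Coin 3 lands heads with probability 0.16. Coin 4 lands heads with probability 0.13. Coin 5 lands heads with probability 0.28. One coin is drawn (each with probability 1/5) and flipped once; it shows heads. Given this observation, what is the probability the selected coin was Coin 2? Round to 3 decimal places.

P(heads|C1) = 0.66; P(heads|C2) = 0.74; P(heads|C3) = 0.16; P(heads|C4) = 0.13; P(heads|C5) = 0.28.
Prior × likelihood for each source: 0.2·0.66=0.1320, 0.2·0.74=0.1480, 0.2·0.16=0.03200, 0.2·0.13=0.02600, 0.2·0.28=0.05600. Summing gives P(heads) = 0.39400.
P(Coin 2 | heads) = 0.1480 / 0.39400 = 0.376.

Posterior probability ≈ 0.376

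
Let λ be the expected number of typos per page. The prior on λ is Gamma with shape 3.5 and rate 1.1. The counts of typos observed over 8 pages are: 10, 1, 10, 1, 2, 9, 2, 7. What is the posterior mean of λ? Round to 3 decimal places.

The Poisson likelihood adds the total count to the shape and the number of exposure periods to the rate. Here ∑xᵢ = 42 and n = 8, so shape 3.5→45.5 and rate 1.1→9.1.
E[λ | data] = 45.5/9.1 = 5.000.

Posterior mean ≈ 5.000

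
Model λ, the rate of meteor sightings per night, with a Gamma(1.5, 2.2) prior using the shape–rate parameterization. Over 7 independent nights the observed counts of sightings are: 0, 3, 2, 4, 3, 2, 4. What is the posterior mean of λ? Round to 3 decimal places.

Total count ∑xᵢ = 18 over n = 7 nights.
Gamma is conjugate to the Poisson likelihood: posterior is Gamma(shape = 1.5+18 = 19.5, rate = 2.2+7 = 9.2).
E[λ | data] = 19.5/9.2 = 2.120.

Posterior mean ≈ 2.120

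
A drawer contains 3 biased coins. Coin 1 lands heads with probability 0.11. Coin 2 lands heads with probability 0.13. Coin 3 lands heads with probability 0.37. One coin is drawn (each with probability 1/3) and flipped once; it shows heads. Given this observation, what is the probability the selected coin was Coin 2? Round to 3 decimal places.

Posterior probability ≈ 0.213

Tabulate prior·likelihood by source: [1] prior 0.333333, lik 0.11, product 0.03667; [2] prior 0.333333, lik 0.13, product 0.04333; [3] prior 0.333333, lik 0.37, product 0.1233.
Normalizing constant = 0.20333; the posterior for Coin 2 is its product over the sum, 0.04333/0.20333 = 0.213.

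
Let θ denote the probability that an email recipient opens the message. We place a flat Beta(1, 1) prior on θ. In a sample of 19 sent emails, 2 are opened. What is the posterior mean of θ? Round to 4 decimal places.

Posterior mean ≈ 0.1429

Observing 2 successes and 17 failures updates Beta(1, 1) by adding the success and failure counts to the two shape parameters: α = 1+2 = 3, β = 1+17 = 18.
Posterior mean = α/(α+β) = 3/21 = 0.1429.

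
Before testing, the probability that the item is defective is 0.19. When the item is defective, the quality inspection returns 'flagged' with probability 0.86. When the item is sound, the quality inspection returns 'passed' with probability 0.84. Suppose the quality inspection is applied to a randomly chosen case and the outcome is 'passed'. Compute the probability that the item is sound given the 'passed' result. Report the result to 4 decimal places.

P(¬H | E) ≈ 0.9624

Let H be the event that the item is defective. P(H) = 0.19, so P(¬H) = 0.81. With E the 'passed' result, P(E|H) = 0.14 and P(E|¬H) = 0.84.
P(E) = 0.14·0.19 + 0.84·0.81 = 0.026600 + 0.68040 = 0.70700.
By Bayes' theorem, P(H|E) = 0.026600 / 0.70700 = 0.0376. Hence P(¬H|E) = 1 − 0.0376 = 0.9624.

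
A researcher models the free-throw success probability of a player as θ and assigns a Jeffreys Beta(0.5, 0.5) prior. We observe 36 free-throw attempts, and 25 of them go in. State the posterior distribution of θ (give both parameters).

Posterior: Beta(25.5, 11.5)

The binomial likelihood is conjugate to the Beta prior: with 25 successes and 11 failures, the posterior is Beta(0.5+25, 0.5+11) = Beta(25.5, 11.5).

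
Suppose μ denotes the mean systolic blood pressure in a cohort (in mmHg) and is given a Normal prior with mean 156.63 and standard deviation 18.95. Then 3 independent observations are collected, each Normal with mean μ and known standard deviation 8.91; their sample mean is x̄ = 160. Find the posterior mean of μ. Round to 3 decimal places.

Posterior mean ≈ 159.769

With known σ, the Normal prior is conjugate. Weight on the data is w = (n/σ²)/(n/σ² + 1/τ₀²) = 0.0377890/(0.0377890+0.00278472) = 0.93137.
Posterior mean = w·x̄ + (1−w)·μ₀ = 0.93137·160 + 0.068634·156.63 = 159.769.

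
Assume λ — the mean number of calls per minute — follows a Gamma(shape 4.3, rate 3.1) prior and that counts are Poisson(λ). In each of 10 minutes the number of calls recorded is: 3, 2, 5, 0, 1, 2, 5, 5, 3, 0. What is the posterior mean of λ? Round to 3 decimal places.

Posterior mean ≈ 2.313

The Poisson likelihood adds the total count to the shape and the number of exposure periods to the rate. Here ∑xᵢ = 26 and n = 10, so shape 4.3→30.3 and rate 3.1→13.1.
E[λ | data] = 30.3/13.1 = 2.313.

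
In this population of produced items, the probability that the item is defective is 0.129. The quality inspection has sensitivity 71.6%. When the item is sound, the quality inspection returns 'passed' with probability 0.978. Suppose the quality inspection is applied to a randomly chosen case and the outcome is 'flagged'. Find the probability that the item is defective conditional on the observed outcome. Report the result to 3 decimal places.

P(H | E) ≈ 0.828

Let H be the event that the item is defective. P(H) = 0.129, so P(¬H) = 0.871. With E the 'flagged' result, P(E|H) = 0.716 and P(E|¬H) = 0.022.
P(E) = 0.716·0.129 + 0.022·0.871 = 0.092364 + 0.019162 = 0.11153.
By Bayes' theorem, P(H|E) = 0.092364 / 0.11153 = 0.828.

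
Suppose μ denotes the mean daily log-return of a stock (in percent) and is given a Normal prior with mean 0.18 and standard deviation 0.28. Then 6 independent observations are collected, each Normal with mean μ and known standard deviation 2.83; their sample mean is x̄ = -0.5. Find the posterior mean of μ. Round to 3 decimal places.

With known σ, the Normal prior is conjugate. Weight on the data is w = (n/σ²)/(n/σ² + 1/τ₀²) = 0.749167/(0.749167+12.7551) = 0.055476.
Posterior mean = w·x̄ + (1−w)·μ₀ = 0.055476·-0.5 + 0.94452·0.18 = 0.142.

Posterior mean ≈ 0.142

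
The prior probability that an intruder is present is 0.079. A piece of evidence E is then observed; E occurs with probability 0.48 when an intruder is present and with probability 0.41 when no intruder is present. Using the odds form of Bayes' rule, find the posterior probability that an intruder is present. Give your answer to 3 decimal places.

Prior odds = 0.079/(1−0.079) = 0.085776.
Likelihood ratio for E = 0.48/0.41 = 1.1707.
Posterior odds = prior odds × LR = 0.10042.
Posterior probability = odds/(1+odds) = 0.10042/1.1004 = 0.091.

Posterior probability ≈ 0.091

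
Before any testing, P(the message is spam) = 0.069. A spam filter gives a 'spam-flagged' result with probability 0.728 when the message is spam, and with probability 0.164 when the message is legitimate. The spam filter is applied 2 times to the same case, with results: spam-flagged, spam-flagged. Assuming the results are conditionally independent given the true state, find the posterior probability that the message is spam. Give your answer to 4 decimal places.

Posterior P(H) ≈ 0.5936

With H the event that the message is spam, the joint likelihood of the observed sequence is P(data|H) = 0.728·0.728 = 0.52998 and P(data|¬H) = 0.164·0.164 = 0.026896.
Bayes: P(H|data) = 0.069·0.52998 / (0.069·0.52998 + 0.931·0.026896) = 0.036569/0.061609 = 0.5936.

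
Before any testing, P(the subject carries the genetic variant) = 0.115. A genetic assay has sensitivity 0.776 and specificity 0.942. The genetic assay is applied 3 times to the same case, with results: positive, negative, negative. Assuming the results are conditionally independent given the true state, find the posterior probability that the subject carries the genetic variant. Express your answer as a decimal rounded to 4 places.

Posterior P(H) ≈ 0.0895

Let H be the event that the subject carries the genetic variant; start with P(H) = 0.115. P('positive'|H) = 0.776, P('positive'|¬H) = 0.058.
Update on result 1 ('positive'): P(H) ← 0.776·0.1150 / (0.776·0.1150 + 0.058·0.8850) = 0.089240/0.14057 = 0.6348.
Update on result 2 ('negative'): P(H) ← 0.224·0.6348 / (0.224·0.6348 + 0.942·0.3652) = 0.14221/0.48618 = 0.2925.
Update on result 3 ('negative'): P(H) ← 0.224·0.2925 / (0.224·0.2925 + 0.942·0.7075) = 0.065519/0.73199 = 0.0895.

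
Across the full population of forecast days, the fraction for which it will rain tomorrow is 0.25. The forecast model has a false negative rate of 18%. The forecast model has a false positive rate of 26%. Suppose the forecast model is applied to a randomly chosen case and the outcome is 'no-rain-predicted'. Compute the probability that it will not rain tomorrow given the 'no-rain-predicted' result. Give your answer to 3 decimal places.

Write H for 'it will rain tomorrow'. Prior odds H:¬H = 0.25/0.75 = 0.33333. For the 'no-rain-predicted' outcome, the likelihood ratio is 0.18/0.74 = 0.24324.
Posterior odds = 0.33333 × 0.24324 = 0.081081, so P(H|E) = 0.081081/(1+0.081081) = 0.075. Then P(¬H|E) = 1 − 0.075 = 0.925.

P(¬H | E) ≈ 0.925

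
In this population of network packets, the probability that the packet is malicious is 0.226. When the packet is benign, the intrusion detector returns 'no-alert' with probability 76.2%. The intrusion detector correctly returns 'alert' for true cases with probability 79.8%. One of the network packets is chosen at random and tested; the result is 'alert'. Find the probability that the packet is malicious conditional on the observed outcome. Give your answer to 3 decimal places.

P(H | E) ≈ 0.495

Write H for 'the packet is malicious'. Prior odds H:¬H = 0.226/0.774 = 0.29199. For the 'alert' outcome, the likelihood ratio is 0.798/0.238 = 3.3529.
Posterior odds = 0.29199 × 3.3529 = 0.97902, so P(H|E) = 0.97902/(1+0.97902) = 0.495.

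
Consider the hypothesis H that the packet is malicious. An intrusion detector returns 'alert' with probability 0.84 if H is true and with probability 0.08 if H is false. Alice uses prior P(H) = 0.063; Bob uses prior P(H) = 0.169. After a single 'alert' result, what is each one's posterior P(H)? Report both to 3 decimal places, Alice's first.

Alice: 0.414; Bob: 0.681

P('+'|H) = 0.84, P('+'|¬H) = 0.08.
Alice: numerator 0.84·0.063 = 0.052920; evidence = 0.052920+0.08·0.937 = 0.12788; posterior = 0.414.
Bob: numerator 0.84·0.169 = 0.14196; evidence = 0.14196+0.08·0.831 = 0.20844; posterior = 0.681.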